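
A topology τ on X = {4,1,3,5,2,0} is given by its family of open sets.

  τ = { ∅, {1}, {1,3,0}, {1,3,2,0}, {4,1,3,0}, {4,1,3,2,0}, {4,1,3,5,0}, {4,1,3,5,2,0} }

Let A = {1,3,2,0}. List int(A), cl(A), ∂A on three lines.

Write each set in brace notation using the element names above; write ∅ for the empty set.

int(A) = {1,3,2,0}
cl(A)  = {4,1,3,5,2,0}
∂A     = {4,5}

open subsets of A: ∅, {1}, {1,3,0}, {1,3,2,0}; so int(A) = {1,3,2,0}
closure: X∖int(X∖A) = X∖∅ = {4,1,3,5,2,0}
∂A = {4,1,3,5,2,0} minus {1,3,2,0} = {4,5}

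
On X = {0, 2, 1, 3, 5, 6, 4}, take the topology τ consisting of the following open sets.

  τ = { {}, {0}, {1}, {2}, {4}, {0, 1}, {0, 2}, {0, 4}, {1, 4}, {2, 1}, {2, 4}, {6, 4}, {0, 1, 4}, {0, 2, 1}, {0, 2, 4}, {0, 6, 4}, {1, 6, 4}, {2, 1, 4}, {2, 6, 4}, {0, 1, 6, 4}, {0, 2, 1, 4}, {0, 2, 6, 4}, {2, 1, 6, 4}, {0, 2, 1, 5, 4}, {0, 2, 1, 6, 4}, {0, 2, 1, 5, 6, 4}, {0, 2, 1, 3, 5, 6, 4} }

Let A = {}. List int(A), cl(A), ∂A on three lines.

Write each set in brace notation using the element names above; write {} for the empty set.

int(A) = {}
cl(A)  = {}
∂A     = {}

open subsets of A: {}; so int(A) = {}
closure: X∖int(X∖A) = X∖{0, 2, 1, 3, 5, 6, 4} = {}
∂A = {} minus {} = {}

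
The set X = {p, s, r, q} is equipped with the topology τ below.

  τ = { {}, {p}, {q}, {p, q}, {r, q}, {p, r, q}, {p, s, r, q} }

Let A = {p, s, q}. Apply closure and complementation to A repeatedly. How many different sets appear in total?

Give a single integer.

closure: X∖int(X∖A) = X∖{} = {p, s, r, q}
Let k=closure and c=complement:
  1. A     = {p, s, q}
  2. kA    = {p, s, r, q}
  3. cA    = {r}
  4. ckA   = {}
  5. kcA   = {s, r}
  6. ckcA  = {p, q}
— saturated at 6

6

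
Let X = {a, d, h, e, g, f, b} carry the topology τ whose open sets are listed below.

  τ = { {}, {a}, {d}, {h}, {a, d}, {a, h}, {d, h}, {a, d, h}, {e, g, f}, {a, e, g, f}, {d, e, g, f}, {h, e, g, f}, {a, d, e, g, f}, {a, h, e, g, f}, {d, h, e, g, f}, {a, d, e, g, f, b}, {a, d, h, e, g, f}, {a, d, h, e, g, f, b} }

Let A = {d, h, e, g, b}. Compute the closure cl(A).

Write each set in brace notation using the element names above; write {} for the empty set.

complement {a, f}; its interior {a}; cl(A) = X∖{a} = {d, h, e, g, f, b}

{d, h, e, g, f, b}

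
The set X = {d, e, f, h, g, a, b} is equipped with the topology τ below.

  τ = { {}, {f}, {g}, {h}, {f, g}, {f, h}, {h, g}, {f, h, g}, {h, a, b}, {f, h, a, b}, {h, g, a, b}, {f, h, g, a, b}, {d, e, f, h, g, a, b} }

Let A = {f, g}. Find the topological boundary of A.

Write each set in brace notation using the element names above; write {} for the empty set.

{d, e}

opens ⊆ A: {}, {f}, {g}, {f, g}; union → int = {f, g}
complement {d, e, h, a, b}; its interior {h, a, b}; cl(A) = X∖{h, a, b} = {d, e, f, g}
boundary = {d, e, f, g} ∖ {f, g} = {d, e}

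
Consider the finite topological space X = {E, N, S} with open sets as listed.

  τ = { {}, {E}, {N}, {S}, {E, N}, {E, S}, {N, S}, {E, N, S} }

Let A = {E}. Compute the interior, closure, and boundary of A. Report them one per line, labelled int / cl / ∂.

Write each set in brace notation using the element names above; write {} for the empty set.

int(A) = {E}
cl(A)  = {E}
∂A     = {}

opens ⊆ A: {}, {E}; union → int = {E}
complement {N, S}; its interior {N, S}; cl(A) = X∖{N, S} = {E}
boundary = {E} ∖ {E} = {}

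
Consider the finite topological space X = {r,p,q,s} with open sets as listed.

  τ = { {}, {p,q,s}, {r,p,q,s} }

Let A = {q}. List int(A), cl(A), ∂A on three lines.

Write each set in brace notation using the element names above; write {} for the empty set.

int(A) = {}
cl(A)  = {r,p,q,s}
∂A     = {r,p,q,s}

open subsets of A: {}; so int(A) = {}
closure: X∖int(X∖A) = X∖{} = {r,p,q,s}
∂A = {r,p,q,s} minus {} = {r,p,q,s}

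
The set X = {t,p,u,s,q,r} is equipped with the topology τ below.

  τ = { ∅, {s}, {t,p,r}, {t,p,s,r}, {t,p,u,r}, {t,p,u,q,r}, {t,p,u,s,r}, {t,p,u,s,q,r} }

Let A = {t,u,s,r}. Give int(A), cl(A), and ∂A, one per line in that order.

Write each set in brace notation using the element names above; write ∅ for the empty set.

interior: largest open inside A is {s} (from ∅, {s})
cl via duality: int({p,q}) = ∅, so X∖∅ = {t,p,u,s,q,r}
cl∖int = {t,p,u,q,r}

int(A) = {s}
cl(A)  = {t,p,u,s,q,r}
∂A     = {t,p,u,q,r}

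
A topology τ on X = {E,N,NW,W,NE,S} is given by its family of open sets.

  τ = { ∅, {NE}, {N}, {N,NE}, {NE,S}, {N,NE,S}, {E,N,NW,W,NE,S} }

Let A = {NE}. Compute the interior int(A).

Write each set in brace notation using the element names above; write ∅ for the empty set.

{NE}

U open, U⊆A: ∅, {NE}. int(A) = ⋃ = {NE}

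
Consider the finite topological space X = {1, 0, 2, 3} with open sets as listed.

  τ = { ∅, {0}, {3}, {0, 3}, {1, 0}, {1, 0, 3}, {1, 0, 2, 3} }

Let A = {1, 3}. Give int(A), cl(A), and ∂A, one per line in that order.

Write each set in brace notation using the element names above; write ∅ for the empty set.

int(A) = {3}
cl(A)  = {1, 2, 3}
∂A     = {1, 2}

open subsets of A: ∅, {3}; so int(A) = {3}
closure: X∖int(X∖A) = X∖{0} = {1, 2, 3}
∂A = {1, 2, 3} minus {3} = {1, 2}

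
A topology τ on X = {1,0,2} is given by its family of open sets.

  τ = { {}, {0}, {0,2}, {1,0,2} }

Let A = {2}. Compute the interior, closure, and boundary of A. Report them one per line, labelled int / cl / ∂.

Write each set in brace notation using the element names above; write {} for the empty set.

int(A) = {}
cl(A)  = {1,2}
∂A     = {1,2}

interior: largest open inside A is {} (from {})
cl via duality: int({1,0}) = {0}, so X∖{0} = {1,2}
cl∖int = {1,2}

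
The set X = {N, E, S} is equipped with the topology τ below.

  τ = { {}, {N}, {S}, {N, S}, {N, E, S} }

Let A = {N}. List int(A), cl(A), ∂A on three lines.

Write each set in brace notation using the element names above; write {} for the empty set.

int(A) = {N}
cl(A)  = {N, E}
∂A     = {E}

U open, U⊆A: {}, {N}. int(A) = ⋃ = {N}
X∖A={E, S}, int(X∖A)={S}, hence cl(A)={N, E}
∂A: remove int from cl → {E}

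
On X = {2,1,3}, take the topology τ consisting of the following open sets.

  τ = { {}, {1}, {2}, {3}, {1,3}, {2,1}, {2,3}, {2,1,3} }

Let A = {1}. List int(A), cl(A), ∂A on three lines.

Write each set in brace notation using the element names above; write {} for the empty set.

int(A) = {1}
cl(A)  = {1}
∂A     = {}

U open, U⊆A: {}, {1}. int(A) = ⋃ = {1}
X∖A={2,3}, int(X∖A)={2,3}, hence cl(A)={1}
∂A: remove int from cl → {}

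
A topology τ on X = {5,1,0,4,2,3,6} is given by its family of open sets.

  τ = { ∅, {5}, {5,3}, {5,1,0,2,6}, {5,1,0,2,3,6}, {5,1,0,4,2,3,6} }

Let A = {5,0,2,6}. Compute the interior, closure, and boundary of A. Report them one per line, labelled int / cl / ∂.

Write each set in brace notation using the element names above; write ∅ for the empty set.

int(A) = {5}
cl(A)  = {5,1,0,4,2,3,6}
∂A     = {1,0,4,2,3,6}

U open, U⊆A: ∅, {5}. int(A) = ⋃ = {5}
X∖A={1,4,3}, int(X∖A)=∅, hence cl(A)={5,1,0,4,2,3,6}
∂A: remove int from cl → {1,0,4,2,3,6}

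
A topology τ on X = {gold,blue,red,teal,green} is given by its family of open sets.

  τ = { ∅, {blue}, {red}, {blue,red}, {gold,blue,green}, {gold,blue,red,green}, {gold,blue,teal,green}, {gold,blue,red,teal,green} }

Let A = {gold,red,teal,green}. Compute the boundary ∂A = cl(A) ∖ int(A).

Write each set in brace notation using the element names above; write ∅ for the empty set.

{gold,teal,green}

open subsets of A: ∅, {red}; so int(A) = {red}
closure: X∖int(X∖A) = X∖{blue} = {gold,red,teal,green}
∂A = {gold,red,teal,green} minus {red} = {gold,teal,green}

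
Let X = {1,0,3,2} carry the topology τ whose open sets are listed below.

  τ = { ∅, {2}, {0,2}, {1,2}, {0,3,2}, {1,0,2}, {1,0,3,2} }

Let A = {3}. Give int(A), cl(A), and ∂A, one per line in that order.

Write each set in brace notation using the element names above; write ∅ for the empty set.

int(A) = ∅
cl(A)  = {3}
∂A     = {3}

U open, U⊆A: ∅. int(A) = ⋃ = ∅
X∖A={1,0,2}, int(X∖A)={1,0,2}, hence cl(A)={3}
∂A: remove int from cl → {3}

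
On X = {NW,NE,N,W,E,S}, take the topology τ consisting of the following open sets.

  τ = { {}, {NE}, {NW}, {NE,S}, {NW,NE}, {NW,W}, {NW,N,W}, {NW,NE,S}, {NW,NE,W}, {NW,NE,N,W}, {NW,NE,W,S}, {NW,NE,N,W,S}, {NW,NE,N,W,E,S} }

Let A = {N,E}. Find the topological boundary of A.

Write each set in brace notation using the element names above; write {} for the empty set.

open subsets of A: {}; so int(A) = {}
closure: X∖int(X∖A) = X∖{NW,NE,W,S} = {N,E}
∂A = {N,E} minus {} = {N,E}

{N,E}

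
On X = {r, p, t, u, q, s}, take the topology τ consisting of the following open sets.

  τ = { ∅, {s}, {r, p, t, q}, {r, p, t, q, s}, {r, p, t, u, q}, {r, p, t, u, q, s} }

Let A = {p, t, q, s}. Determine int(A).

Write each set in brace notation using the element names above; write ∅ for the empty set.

opens ⊆ A: ∅, {s}; union → int = {s}

{s}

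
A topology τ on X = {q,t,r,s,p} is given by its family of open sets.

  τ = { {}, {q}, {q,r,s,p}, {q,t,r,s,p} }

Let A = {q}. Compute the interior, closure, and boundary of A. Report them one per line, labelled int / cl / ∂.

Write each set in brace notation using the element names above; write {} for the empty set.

U open, U⊆A: {}, {q}. int(A) = ⋃ = {q}
X∖A={t,r,s,p}, int(X∖A)={}, hence cl(A)={q,t,r,s,p}
∂A: remove int from cl → {t,r,s,p}

int(A) = {q}
cl(A)  = {q,t,r,s,p}
∂A     = {t,r,s,p}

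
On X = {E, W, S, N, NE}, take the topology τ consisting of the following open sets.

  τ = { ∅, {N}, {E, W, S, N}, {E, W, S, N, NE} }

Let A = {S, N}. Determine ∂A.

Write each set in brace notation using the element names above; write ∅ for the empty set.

{E, W, S, NE}

opens ⊆ A: ∅, {N}; union → int = {N}
complement {E, W, NE}; its interior ∅; cl(A) = X∖∅ = {E, W, S, N, NE}
boundary = {E, W, S, N, NE} ∖ {N} = {E, W, S, NE}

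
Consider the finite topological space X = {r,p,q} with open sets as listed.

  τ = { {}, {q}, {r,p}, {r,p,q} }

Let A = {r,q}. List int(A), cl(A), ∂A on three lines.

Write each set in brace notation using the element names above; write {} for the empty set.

U open, U⊆A: {}, {q}. int(A) = ⋃ = {q}
X∖A={p}, int(X∖A)={}, hence cl(A)={r,p,q}
∂A: remove int from cl → {r,p}

int(A) = {q}
cl(A)  = {r,p,q}
∂A     = {r,p}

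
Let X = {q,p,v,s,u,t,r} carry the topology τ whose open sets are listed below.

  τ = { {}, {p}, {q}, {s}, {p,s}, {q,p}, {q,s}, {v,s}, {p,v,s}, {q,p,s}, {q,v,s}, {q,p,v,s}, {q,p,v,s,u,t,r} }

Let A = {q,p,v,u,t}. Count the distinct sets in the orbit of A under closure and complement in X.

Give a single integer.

8

closure: X∖int(X∖A) = X∖{s} = {q,p,v,u,t,r}
Let k=closure and c=complement:
  1. A     = {q,p,v,u,t}
  2. kA    = {q,p,v,u,t,r}
  3. cA    = {s,r}
  4. ckA   = {s}
  5. kcA   = {v,s,u,t,r}
  6. ckcA  = {q,p}
  7. kckcA = {q,p,u,t,r}
  8. ckckcA = {v,s}
— saturated at 8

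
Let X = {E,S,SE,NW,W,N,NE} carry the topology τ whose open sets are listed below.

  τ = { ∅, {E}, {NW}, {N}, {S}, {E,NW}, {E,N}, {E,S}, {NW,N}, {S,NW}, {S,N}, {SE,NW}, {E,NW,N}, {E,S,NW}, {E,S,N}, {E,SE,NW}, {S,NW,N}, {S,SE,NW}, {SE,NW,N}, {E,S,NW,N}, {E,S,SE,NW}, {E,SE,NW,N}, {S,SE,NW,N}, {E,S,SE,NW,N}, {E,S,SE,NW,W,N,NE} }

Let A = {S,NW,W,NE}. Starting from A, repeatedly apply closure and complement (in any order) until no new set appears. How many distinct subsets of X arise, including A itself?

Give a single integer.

complement {E,SE,N}; its interior {E,N}; cl(A) = X∖{E,N} = {S,SE,NW,W,NE}
With k = closure, c = complement:
  1. A     = {S,NW,W,NE}
  2. kA    = {S,SE,NW,W,NE}
  3. cA    = {E,SE,N}
  4. ckA   = {E,N}
  5. kcA   = {E,SE,W,N,NE}
  6. kckA  = {E,W,N,NE}
  7. ckcA  = {S,NW}
  8. ckckA = {S,SE,NW}
k, c of each give nothing new

8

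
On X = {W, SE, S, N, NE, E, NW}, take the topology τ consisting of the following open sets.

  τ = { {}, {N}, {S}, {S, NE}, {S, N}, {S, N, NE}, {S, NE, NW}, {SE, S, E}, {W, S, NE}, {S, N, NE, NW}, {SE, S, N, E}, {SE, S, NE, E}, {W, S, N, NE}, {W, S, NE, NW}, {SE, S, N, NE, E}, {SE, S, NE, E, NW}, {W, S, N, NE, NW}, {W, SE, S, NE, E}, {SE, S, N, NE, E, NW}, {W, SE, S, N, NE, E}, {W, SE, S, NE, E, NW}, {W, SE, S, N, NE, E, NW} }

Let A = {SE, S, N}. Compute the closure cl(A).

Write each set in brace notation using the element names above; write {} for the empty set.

cl via duality: int({W, NE, E, NW}) = {}, so X∖{} = {W, SE, S, N, NE, E, NW}

{W, SE, S, N, NE, E, NW}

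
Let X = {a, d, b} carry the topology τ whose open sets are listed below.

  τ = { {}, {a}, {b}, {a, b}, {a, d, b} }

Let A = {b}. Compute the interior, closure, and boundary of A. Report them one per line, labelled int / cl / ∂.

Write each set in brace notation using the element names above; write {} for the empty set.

int(A) = {b}
cl(A)  = {d, b}
∂A     = {d}

interior: largest open inside A is {b} (from {}, {b})
cl via duality: int({a, d}) = {a}, so X∖{a} = {d, b}
cl∖int = {d}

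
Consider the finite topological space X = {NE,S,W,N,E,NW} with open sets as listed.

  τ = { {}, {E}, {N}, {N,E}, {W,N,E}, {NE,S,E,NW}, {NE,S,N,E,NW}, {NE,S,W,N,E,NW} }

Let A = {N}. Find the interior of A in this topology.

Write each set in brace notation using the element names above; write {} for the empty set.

open subsets of A: {}, {N}; so int(A) = {N}

{N}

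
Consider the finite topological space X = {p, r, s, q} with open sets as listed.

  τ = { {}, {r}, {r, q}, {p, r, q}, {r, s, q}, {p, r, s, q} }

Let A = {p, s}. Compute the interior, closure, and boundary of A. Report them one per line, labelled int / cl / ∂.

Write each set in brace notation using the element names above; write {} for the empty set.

interior: largest open inside A is {} (from {})
cl via duality: int({r, q}) = {r, q}, so X∖{r, q} = {p, s}
cl∖int = {p, s}

int(A) = {}
cl(A)  = {p, s}
∂A     = {p, s}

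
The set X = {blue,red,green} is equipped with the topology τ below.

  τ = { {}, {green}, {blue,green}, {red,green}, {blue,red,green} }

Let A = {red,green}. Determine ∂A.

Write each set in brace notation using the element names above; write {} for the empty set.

{blue}

opens ⊆ A: {}, {green}, {red,green}; union → int = {red,green}
complement {blue}; its interior {}; cl(A) = X∖{} = {blue,red,green}
boundary = {blue,red,green} ∖ {red,green} = {blue}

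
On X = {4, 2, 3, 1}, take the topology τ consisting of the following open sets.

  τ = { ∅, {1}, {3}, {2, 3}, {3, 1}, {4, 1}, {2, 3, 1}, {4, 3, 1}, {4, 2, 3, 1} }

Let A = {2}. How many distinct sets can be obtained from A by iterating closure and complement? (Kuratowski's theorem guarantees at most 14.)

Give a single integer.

4

closure: X∖int(X∖A) = X∖{4, 3, 1} = {2}
Let k=closure and c=complement:
  1. A     = {2}
  2. cA    = {4, 3, 1}
  3. kcA   = {4, 2, 3, 1}
  4. ckcA  = ∅
— saturated at 4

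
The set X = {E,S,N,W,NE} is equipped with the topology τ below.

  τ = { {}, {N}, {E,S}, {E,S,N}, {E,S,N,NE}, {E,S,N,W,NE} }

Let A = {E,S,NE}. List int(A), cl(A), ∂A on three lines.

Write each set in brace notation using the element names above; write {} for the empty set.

open subsets of A: {}, {E,S}; so int(A) = {E,S}
closure: X∖int(X∖A) = X∖{N} = {E,S,W,NE}
∂A = {E,S,W,NE} minus {E,S} = {W,NE}

int(A) = {E,S}
cl(A)  = {E,S,W,NE}
∂A     = {W,NE}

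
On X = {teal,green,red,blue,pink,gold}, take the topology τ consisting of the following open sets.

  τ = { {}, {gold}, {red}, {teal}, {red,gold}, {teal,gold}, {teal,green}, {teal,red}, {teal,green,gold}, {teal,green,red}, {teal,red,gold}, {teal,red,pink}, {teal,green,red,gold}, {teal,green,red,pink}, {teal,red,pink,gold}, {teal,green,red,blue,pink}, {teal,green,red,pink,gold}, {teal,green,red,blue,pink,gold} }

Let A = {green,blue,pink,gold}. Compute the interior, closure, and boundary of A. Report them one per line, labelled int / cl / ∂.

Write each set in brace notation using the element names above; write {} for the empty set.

int(A) = {gold}
cl(A)  = {green,blue,pink,gold}
∂A     = {green,blue,pink}

open subsets of A: {}, {gold}; so int(A) = {gold}
closure: X∖int(X∖A) = X∖{teal,red} = {green,blue,pink,gold}
∂A = {green,blue,pink,gold} minus {gold} = {green,blue,pink}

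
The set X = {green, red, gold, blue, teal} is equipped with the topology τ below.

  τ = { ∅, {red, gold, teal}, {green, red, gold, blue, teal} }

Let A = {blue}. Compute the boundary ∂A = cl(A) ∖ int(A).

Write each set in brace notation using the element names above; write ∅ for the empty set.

{green, blue}

U open, U⊆A: ∅. int(A) = ⋃ = ∅
X∖A={green, red, gold, teal}, int(X∖A)={red, gold, teal}, hence cl(A)={green, blue}
∂A: remove int from cl → {green, blue}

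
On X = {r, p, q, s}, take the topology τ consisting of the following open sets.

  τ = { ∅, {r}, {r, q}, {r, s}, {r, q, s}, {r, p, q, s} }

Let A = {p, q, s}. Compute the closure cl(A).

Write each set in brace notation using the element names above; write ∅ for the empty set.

cl via duality: int({r}) = {r}, so X∖{r} = {p, q, s}

{p, q, s}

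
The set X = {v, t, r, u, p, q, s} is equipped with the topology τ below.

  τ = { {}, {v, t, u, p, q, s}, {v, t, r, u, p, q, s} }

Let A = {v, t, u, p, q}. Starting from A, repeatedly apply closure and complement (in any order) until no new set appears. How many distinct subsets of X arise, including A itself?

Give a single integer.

cl via duality: int({r, s}) = {}, so X∖{} = {v, t, r, u, p, q, s}
Write k for closure, c for complement:
  1. A     = {v, t, u, p, q}
  2. kA    = {v, t, r, u, p, q, s}
  3. cA    = {r, s}
  4. ckA   = {}
applying k or c yields no new set

4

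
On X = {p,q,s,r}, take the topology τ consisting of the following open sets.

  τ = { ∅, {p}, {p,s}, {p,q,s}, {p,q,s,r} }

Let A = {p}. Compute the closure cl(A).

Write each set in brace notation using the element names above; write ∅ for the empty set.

{p,q,s,r}

complement {q,s,r}; its interior ∅; cl(A) = X∖∅ = {p,q,s,r}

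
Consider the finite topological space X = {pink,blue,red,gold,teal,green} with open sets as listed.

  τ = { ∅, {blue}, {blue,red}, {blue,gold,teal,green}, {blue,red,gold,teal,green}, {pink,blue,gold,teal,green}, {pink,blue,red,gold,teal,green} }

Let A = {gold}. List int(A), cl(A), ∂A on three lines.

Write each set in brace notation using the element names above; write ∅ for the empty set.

interior: largest open inside A is ∅ (from ∅)
cl via duality: int({pink,blue,red,teal,green}) = {blue,red}, so X∖{blue,red} = {pink,gold,teal,green}
cl∖int = {pink,gold,teal,green}

int(A) = ∅
cl(A)  = {pink,gold,teal,green}
∂A     = {pink,gold,teal,green}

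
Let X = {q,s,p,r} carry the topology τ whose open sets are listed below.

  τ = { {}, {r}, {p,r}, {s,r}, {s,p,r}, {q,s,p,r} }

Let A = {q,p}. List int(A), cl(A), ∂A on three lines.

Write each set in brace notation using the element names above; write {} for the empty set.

interior: largest open inside A is {} (from {})
cl via duality: int({s,r}) = {s,r}, so X∖{s,r} = {q,p}
cl∖int = {q,p}

int(A) = {}
cl(A)  = {q,p}
∂A     = {q,p}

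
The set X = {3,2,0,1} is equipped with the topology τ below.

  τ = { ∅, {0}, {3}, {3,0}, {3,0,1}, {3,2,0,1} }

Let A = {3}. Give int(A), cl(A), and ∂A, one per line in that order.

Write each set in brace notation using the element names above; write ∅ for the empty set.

U open, U⊆A: ∅, {3}. int(A) = ⋃ = {3}
X∖A={2,0,1}, int(X∖A)={0}, hence cl(A)={3,2,1}
∂A: remove int from cl → {2,1}

int(A) = {3}
cl(A)  = {3,2,1}
∂A     = {2,1}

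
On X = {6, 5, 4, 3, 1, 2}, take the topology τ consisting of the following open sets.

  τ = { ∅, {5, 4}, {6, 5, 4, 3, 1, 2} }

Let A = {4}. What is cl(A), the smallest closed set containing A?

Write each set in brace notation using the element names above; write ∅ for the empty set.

X∖A={6, 5, 3, 1, 2}, int(X∖A)=∅, hence cl(A)={6, 5, 4, 3, 1, 2}

{6, 5, 4, 3, 1, 2}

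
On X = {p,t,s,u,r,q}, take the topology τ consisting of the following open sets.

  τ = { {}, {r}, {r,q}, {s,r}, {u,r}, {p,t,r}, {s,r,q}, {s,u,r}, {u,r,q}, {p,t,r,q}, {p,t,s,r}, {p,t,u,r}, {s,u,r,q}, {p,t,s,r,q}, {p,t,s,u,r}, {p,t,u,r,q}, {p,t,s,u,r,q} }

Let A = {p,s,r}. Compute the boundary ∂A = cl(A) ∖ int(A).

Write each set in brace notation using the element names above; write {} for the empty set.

{p,t,u,q}

U open, U⊆A: {}, {r}, {s,r}. int(A) = ⋃ = {s,r}
X∖A={t,u,q}, int(X∖A)={}, hence cl(A)={p,t,s,u,r,q}
∂A: remove int from cl → {p,t,u,q}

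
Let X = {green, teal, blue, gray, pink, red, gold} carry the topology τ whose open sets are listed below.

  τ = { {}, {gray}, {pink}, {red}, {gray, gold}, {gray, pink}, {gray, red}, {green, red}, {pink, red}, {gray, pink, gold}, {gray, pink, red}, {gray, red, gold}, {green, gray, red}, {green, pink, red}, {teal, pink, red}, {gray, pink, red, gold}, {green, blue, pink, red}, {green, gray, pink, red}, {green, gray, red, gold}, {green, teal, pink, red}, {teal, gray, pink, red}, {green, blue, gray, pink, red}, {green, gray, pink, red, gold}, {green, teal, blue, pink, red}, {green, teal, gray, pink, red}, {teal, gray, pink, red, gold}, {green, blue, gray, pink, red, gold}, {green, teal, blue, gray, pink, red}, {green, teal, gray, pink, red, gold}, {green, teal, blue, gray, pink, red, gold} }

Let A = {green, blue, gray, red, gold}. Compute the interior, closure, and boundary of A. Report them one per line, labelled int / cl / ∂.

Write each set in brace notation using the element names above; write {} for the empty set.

int(A) = {green, gray, red, gold}
cl(A)  = {green, teal, blue, gray, red, gold}
∂A     = {teal, blue}

opens ⊆ A: {}, {red}, {gray}, {green, red}, {gray, gold}, {gray, red}, {gray, red, gold}, {green, gray, red}, {green, gray, red, gold}; union → int = {green, gray, red, gold}
complement {teal, pink}; its interior {pink}; cl(A) = X∖{pink} = {green, teal, blue, gray, red, gold}
boundary = {green, teal, blue, gray, red, gold} ∖ {green, gray, red, gold} = {teal, blue}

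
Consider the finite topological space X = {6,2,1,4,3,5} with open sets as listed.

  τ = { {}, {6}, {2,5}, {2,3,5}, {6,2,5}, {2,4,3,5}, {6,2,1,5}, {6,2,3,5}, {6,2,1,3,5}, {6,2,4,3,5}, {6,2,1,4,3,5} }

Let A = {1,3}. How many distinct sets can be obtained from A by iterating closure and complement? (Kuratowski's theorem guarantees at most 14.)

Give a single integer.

X∖A={6,2,4,5}, int(X∖A)={6,2,5}, hence cl(A)={1,4,3}
Orbit (k=closure, c=complement):
  1. A     = {1,3}
  2. kA    = {1,4,3}
  3. cA    = {6,2,4,5}
  4. ckA   = {6,2,5}
  5. kcA   = {6,2,1,4,3,5}
  6. ckcA  = {}
(closed under both — stop)

6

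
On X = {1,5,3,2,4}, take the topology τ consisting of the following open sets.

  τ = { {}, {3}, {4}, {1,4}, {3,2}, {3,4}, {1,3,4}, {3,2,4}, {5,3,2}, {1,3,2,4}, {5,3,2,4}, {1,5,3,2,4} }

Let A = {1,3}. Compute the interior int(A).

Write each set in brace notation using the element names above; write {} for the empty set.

U open, U⊆A: {}, {3}. int(A) = ⋃ = {3}

{3}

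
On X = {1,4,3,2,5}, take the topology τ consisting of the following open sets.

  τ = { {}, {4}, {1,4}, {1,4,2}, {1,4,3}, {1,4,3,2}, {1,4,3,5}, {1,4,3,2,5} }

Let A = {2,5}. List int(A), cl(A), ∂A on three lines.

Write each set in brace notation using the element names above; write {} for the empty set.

open subsets of A: {}; so int(A) = {}
closure: X∖int(X∖A) = X∖{1,4,3} = {2,5}
∂A = {2,5} minus {} = {2,5}

int(A) = {}
cl(A)  = {2,5}
∂A     = {2,5}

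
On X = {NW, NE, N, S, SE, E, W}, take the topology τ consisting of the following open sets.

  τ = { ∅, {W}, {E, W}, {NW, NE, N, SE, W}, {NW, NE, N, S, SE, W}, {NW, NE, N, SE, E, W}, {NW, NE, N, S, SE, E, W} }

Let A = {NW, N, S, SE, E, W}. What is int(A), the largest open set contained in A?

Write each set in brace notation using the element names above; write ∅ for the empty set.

{E, W}

opens ⊆ A: ∅, {W}, {E, W}; union → int = {E, W}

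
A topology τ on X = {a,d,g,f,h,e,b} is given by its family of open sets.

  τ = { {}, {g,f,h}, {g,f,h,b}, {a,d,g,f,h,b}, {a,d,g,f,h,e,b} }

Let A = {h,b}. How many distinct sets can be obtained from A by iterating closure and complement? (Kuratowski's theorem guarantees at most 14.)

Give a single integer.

closure: X∖int(X∖A) = X∖{} = {a,d,g,f,h,e,b}
Let k=closure and c=complement:
  1. A     = {h,b}
  2. kA    = {a,d,g,f,h,e,b}
  3. cA    = {a,d,g,f,e}
  4. ckA   = {}
— saturated at 4

4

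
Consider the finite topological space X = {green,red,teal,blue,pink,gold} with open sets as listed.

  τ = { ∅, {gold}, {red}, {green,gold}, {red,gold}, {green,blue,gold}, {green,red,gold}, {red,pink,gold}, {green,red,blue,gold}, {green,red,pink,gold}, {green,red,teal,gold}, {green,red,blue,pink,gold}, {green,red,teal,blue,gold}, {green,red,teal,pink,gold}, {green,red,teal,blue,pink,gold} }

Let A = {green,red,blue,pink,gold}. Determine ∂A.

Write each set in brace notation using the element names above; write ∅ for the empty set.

{teal}

interior: largest open inside A is {green,red,blue,pink,gold} (from ∅, {red}, {gold}, {green,gold}, {red,gold}, {green,blue,gold}, {green,red,gold}, {red,pink,gold}, {green,red,pink,gold}, {green,red,blue,gold}, {green,red,blue,pink,gold})
cl via duality: int({teal}) = ∅, so X∖∅ = {green,red,teal,blue,pink,gold}
cl∖int = {teal}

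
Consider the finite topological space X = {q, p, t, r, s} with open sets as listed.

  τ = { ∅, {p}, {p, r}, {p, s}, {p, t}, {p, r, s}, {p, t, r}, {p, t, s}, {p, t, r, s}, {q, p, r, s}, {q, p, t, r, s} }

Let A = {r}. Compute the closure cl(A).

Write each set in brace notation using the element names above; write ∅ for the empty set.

complement {q, p, t, s}; its interior {p, t, s}; cl(A) = X∖{p, t, s} = {q, r}

{q, r}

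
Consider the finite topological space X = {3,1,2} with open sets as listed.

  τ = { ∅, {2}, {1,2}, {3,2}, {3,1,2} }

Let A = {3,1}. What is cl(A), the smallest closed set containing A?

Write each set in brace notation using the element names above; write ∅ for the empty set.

{3,1}

cl via duality: int({2}) = {2}, so X∖{2} = {3,1}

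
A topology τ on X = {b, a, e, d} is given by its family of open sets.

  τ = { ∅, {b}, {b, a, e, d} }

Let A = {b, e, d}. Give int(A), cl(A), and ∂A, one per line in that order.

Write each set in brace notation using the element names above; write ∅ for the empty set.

int(A) = {b}
cl(A)  = {b, a, e, d}
∂A     = {a, e, d}

open subsets of A: ∅, {b}; so int(A) = {b}
closure: X∖int(X∖A) = X∖∅ = {b, a, e, d}
∂A = {b, a, e, d} minus {b} = {a, e, d}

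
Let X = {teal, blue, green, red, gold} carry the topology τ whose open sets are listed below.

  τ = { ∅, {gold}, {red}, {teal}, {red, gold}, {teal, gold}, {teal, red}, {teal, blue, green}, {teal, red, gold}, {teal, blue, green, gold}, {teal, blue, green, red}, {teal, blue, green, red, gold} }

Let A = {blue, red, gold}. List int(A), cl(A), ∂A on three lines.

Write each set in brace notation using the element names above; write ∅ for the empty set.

int(A) = {red, gold}
cl(A)  = {blue, green, red, gold}
∂A     = {blue, green}

U open, U⊆A: ∅, {red}, {gold}, {red, gold}. int(A) = ⋃ = {red, gold}
X∖A={teal, green}, int(X∖A)={teal}, hence cl(A)={blue, green, red, gold}
∂A: remove int from cl → {blue, green}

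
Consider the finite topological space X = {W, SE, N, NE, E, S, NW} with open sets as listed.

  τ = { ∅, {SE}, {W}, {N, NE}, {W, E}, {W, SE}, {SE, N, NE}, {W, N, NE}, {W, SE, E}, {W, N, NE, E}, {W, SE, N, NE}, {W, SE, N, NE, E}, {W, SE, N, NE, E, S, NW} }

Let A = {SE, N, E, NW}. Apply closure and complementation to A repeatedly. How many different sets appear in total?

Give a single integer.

complement {W, NE, S}; its interior {W}; cl(A) = X∖{W} = {SE, N, NE, E, S, NW}
With k = closure, c = complement:
  1. A     = {SE, N, E, NW}
  2. kA    = {SE, N, NE, E, S, NW}
  3. cA    = {W, NE, S}
  4. ckA   = {W}
  5. kcA   = {W, N, NE, E, S, NW}
  6. kckA  = {W, E, S, NW}
  7. ckcA  = {SE}
  8. ckckA = {SE, N, NE}
  9. kckcA = {SE, S, NW}
  10. kckckA = {SE, N, NE, S, NW}
  11. ckckcA = {W, N, NE, E}
  12. ckckckA = {W, E}
k, c of each give nothing new

12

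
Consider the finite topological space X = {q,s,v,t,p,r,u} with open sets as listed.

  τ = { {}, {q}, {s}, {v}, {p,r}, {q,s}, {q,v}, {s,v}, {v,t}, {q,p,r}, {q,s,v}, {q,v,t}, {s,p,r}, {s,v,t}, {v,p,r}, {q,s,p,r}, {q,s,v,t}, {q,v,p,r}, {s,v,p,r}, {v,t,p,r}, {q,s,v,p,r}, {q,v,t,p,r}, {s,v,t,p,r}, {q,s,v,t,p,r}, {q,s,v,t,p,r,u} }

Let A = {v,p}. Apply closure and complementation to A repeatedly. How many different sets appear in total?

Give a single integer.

complement {q,s,t,r,u}; its interior {q,s}; cl(A) = X∖{q,s} = {v,t,p,r,u}
With k = closure, c = complement:
  1. A     = {v,p}
  2. kA    = {v,t,p,r,u}
  3. cA    = {q,s,t,r,u}
  4. ckA   = {q,s}
  5. kcA   = {q,s,t,p,r,u}
  6. kckA  = {q,s,u}
  7. ckcA  = {v}
  8. ckckA = {v,t,p,r}
  9. kckcA = {v,t,u}
  10. ckckcA = {q,s,p,r}
  11. kckckcA = {q,s,p,r,u}
  12. ckckckcA = {v,t}
k, c of each give nothing new

12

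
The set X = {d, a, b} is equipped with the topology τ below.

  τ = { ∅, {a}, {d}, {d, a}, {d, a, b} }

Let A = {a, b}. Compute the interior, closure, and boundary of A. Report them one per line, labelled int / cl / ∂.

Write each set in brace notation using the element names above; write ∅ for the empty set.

int(A) = {a}
cl(A)  = {a, b}
∂A     = {b}

open subsets of A: ∅, {a}; so int(A) = {a}
closure: X∖int(X∖A) = X∖{d} = {a, b}
∂A = {a, b} minus {a} = {b}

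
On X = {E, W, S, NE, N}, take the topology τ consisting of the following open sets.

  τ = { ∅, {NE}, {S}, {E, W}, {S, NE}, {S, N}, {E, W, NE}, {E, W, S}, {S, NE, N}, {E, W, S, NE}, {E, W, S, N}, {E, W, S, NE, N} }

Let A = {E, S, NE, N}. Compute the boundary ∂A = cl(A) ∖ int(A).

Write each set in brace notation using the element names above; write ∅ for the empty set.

{E, W}

opens ⊆ A: ∅, {S}, {NE}, {S, N}, {S, NE}, {S, NE, N}; union → int = {S, NE, N}
complement {W}; its interior ∅; cl(A) = X∖∅ = {E, W, S, NE, N}
boundary = {E, W, S, NE, N} ∖ {S, NE, N} = {E, W}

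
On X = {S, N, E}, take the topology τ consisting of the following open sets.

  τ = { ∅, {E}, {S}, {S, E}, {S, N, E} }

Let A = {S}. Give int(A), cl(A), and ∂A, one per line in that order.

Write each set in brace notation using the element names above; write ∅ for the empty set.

U open, U⊆A: ∅, {S}. int(A) = ⋃ = {S}
X∖A={N, E}, int(X∖A)={E}, hence cl(A)={S, N}
∂A: remove int from cl → {N}

int(A) = {S}
cl(A)  = {S, N}
∂A     = {N}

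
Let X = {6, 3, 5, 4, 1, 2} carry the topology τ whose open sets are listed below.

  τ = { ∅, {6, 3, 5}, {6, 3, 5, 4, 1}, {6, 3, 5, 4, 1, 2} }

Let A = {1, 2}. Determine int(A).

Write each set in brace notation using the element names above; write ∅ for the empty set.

∅

interior: largest open inside A is ∅ (from ∅)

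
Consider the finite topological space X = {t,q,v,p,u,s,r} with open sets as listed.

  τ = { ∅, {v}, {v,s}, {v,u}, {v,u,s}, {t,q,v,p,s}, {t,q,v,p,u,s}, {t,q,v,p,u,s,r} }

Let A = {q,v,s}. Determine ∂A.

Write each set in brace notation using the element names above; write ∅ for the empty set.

{t,q,p,u,r}

U open, U⊆A: ∅, {v}, {v,s}. int(A) = ⋃ = {v,s}
X∖A={t,p,u,r}, int(X∖A)=∅, hence cl(A)={t,q,v,p,u,s,r}
∂A: remove int from cl → {t,q,p,u,r}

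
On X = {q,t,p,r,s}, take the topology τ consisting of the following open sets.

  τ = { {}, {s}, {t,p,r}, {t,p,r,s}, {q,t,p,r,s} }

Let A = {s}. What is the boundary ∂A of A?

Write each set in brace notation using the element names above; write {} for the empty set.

{q}

open subsets of A: {}, {s}; so int(A) = {s}
closure: X∖int(X∖A) = X∖{t,p,r} = {q,s}
∂A = {q,s} minus {s} = {q}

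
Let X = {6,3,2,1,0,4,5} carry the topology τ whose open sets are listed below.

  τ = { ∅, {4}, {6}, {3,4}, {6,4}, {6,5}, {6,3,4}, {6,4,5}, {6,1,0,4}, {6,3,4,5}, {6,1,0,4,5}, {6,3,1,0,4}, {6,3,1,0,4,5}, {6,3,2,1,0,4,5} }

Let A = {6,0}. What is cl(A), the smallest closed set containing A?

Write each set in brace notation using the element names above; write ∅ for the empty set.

X∖A={3,2,1,4,5}, int(X∖A)={3,4}, hence cl(A)={6,2,1,0,5}

{6,2,1,0,5}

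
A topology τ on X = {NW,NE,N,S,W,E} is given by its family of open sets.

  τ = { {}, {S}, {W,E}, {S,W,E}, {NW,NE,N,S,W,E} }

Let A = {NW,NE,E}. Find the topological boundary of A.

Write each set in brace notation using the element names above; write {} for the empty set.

opens ⊆ A: {}; union → int = {}
complement {N,S,W}; its interior {S}; cl(A) = X∖{S} = {NW,NE,N,W,E}
boundary = {NW,NE,N,W,E} ∖ {} = {NW,NE,N,W,E}

{NW,NE,N,W,E}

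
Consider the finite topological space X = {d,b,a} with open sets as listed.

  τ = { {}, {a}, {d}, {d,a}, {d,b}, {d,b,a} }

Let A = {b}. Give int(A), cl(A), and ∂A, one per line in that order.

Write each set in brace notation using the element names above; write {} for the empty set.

opens ⊆ A: {}; union → int = {}
complement {d,a}; its interior {d,a}; cl(A) = X∖{d,a} = {b}
boundary = {b} ∖ {} = {b}

int(A) = {}
cl(A)  = {b}
∂A     = {b}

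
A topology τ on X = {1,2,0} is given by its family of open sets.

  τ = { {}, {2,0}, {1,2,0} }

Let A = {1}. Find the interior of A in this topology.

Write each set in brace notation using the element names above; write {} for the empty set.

open subsets of A: {}; so int(A) = {}

{}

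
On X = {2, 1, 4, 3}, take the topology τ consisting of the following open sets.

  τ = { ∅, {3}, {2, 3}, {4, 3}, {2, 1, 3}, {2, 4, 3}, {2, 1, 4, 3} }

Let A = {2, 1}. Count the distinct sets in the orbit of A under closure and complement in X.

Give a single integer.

closure: X∖int(X∖A) = X∖{4, 3} = {2, 1}
Let k=closure and c=complement:
  1. A     = {2, 1}
  2. cA    = {4, 3}
  3. kcA   = {2, 1, 4, 3}
  4. ckcA  = ∅
— saturated at 4

4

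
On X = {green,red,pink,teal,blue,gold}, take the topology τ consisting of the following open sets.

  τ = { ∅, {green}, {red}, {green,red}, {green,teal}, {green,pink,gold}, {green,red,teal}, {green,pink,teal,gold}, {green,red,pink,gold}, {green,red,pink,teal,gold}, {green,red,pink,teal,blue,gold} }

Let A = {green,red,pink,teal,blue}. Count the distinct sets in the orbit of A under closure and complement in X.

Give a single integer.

6

cl via duality: int({gold}) = ∅, so X∖∅ = {green,red,pink,teal,blue,gold}
Write k for closure, c for complement:
  1. A     = {green,red,pink,teal,blue}
  2. kA    = {green,red,pink,teal,blue,gold}
  3. cA    = {gold}
  4. ckA   = ∅
  5. kcA   = {pink,blue,gold}
  6. ckcA  = {green,red,teal}
applying k or c yields no new set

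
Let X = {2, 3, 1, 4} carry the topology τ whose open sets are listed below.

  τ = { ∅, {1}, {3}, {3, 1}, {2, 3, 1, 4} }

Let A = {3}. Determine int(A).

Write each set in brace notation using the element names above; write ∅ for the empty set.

interior: largest open inside A is {3} (from ∅, {3})

{3}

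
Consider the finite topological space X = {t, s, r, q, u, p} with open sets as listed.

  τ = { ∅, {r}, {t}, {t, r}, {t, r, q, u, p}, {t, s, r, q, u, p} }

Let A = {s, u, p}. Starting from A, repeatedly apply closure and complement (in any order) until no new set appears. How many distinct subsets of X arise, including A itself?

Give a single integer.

6

cl via duality: int({t, r, q}) = {t, r}, so X∖{t, r} = {s, q, u, p}
Write k for closure, c for complement:
  1. A     = {s, u, p}
  2. kA    = {s, q, u, p}
  3. cA    = {t, r, q}
  4. ckA   = {t, r}
  5. kcA   = {t, s, r, q, u, p}
  6. ckcA  = ∅
applying k or c yields no new set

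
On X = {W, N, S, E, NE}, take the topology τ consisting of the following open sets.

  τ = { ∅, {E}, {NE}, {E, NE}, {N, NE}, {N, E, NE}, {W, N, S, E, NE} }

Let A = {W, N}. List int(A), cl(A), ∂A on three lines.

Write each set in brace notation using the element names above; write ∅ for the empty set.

int(A) = ∅
cl(A)  = {W, N, S}
∂A     = {W, N, S}

U open, U⊆A: ∅. int(A) = ⋃ = ∅
X∖A={S, E, NE}, int(X∖A)={E, NE}, hence cl(A)={W, N, S}
∂A: remove int from cl → {W, N, S}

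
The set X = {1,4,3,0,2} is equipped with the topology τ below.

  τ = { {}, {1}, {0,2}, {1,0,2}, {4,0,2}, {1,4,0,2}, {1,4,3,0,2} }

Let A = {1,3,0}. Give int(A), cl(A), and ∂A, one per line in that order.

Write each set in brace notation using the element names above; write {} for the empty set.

int(A) = {1}
cl(A)  = {1,4,3,0,2}
∂A     = {4,3,0,2}

U open, U⊆A: {}, {1}. int(A) = ⋃ = {1}
X∖A={4,2}, int(X∖A)={}, hence cl(A)={1,4,3,0,2}
∂A: remove int from cl → {4,3,0,2}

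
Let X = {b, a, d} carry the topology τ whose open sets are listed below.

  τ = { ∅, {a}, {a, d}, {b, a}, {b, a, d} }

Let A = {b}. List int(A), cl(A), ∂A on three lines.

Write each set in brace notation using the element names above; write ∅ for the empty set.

int(A) = ∅
cl(A)  = {b}
∂A     = {b}

opens ⊆ A: ∅; union → int = ∅
complement {a, d}; its interior {a, d}; cl(A) = X∖{a, d} = {b}
boundary = {b} ∖ ∅ = {b}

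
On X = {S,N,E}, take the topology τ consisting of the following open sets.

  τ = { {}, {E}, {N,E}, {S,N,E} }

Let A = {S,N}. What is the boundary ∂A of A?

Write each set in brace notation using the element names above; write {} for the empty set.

{S,N}

open subsets of A: {}; so int(A) = {}
closure: X∖int(X∖A) = X∖{E} = {S,N}
∂A = {S,N} minus {} = {S,N}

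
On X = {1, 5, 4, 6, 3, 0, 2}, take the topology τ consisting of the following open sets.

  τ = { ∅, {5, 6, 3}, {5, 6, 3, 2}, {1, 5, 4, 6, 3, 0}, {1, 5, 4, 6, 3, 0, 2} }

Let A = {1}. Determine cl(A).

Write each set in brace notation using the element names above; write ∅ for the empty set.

complement {5, 4, 6, 3, 0, 2}; its interior {5, 6, 3, 2}; cl(A) = X∖{5, 6, 3, 2} = {1, 4, 0}

{1, 4, 0}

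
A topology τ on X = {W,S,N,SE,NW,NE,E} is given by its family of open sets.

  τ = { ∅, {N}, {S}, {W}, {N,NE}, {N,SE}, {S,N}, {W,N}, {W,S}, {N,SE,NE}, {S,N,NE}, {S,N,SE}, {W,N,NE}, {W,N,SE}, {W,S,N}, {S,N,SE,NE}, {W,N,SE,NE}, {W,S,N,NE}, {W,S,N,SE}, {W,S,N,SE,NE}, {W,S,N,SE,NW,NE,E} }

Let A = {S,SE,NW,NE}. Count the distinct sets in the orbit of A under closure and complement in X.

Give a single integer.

8

complement {W,N,E}; its interior {W,N}; cl(A) = X∖{W,N} = {S,SE,NW,NE,E}
With k = closure, c = complement:
  1. A     = {S,SE,NW,NE}
  2. kA    = {S,SE,NW,NE,E}
  3. cA    = {W,N,E}
  4. ckA   = {W,N}
  5. kcA   = {W,N,SE,NW,NE,E}
  6. ckcA  = {S}
  7. kckcA = {S,NW,E}
  8. ckckcA = {W,N,SE,NE}
k, c of each give nothing new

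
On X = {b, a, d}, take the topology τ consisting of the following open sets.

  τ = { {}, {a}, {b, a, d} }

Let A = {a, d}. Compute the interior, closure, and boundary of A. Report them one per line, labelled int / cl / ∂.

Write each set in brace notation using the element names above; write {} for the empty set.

interior: largest open inside A is {a} (from {}, {a})
cl via duality: int({b}) = {}, so X∖{} = {b, a, d}
cl∖int = {b, d}

int(A) = {a}
cl(A)  = {b, a, d}
∂A     = {b, d}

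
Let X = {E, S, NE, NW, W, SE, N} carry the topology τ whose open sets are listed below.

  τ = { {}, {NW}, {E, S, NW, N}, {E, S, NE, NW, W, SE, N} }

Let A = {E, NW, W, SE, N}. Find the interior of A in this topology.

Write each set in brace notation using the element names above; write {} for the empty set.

open subsets of A: {}, {NW}; so int(A) = {NW}

{NW}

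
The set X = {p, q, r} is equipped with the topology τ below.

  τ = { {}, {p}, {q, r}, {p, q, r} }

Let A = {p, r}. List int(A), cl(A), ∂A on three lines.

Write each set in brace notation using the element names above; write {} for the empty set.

U open, U⊆A: {}, {p}. int(A) = ⋃ = {p}
X∖A={q}, int(X∖A)={}, hence cl(A)={p, q, r}
∂A: remove int from cl → {q, r}

int(A) = {p}
cl(A)  = {p, q, r}
∂A     = {q, r}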